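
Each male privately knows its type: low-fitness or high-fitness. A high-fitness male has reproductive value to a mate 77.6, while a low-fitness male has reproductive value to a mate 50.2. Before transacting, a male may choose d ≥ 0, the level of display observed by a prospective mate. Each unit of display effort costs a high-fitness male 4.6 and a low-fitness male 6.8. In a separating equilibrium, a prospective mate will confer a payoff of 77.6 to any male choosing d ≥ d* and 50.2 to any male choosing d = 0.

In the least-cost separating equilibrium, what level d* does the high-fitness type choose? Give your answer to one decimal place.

4.0

A low-fitness male choosing d = 0 receives 50.2.
Imitating at d* instead would pay 77.6 at cost 6.8·d*, netting 77.6 − 6.8·d*.
Indifference: 50.2 = 77.6 − 6.8·d*, so d* = (77.6 − 50.2) / 6.8 ≈ 4.0.
This is the low-fitness type's binding incentive-compatibility constraint; any d ≥ 4.0 sustains separation on that side.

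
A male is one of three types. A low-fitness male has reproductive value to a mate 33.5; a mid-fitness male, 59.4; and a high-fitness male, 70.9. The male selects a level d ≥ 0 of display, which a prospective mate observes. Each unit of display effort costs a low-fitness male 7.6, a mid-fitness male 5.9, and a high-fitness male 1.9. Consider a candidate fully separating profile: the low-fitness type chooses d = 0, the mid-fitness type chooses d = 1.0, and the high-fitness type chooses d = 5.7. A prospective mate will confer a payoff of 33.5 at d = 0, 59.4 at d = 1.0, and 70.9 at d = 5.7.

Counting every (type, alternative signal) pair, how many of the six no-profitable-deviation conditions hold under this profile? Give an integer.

Mid-fitness (own payoff 59.4 − 5.9×1.0 = 53.5): to d=0 gives 33.5 → no gain ✓; to d=5.7 gives 70.9 − 5.9×5.7 = 37.27 → no gain ✓.
Low-fitness (own payoff 33.5): to d=1.0 gives 59.4 − 7.6×1.0 = 51.8 → profitable ✗; to d=5.7 gives 70.9 − 7.6×5.7 = 27.58 → no gain ✓.
High-fitness (own payoff 70.9 − 1.9×5.7 = 60.07): to d=0 gives 33.5 → no gain ✓; to d=1.0 gives 59.4 − 1.9×1.0 = 57.5 → no gain ✓.
5 of the 6 constraints hold; not an equilibrium.

5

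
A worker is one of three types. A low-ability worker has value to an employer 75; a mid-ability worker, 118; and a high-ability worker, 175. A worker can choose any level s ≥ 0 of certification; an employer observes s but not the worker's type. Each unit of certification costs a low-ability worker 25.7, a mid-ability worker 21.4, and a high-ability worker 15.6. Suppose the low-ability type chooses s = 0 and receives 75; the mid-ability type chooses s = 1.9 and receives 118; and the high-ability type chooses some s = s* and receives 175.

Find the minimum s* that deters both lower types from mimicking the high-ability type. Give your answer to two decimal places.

4.56

Low-ability type (on-path payoff 75) won't mimic when 75 ≥ 175 − 25.7·s*, i.e. s* ≥ 3.89.
Mid-ability type (on-path payoff 118 − 21.4×1.9 = 77.34) won't mimic when 77.34 ≥ 175 − 21.4·s*, i.e. s* ≥ 4.56.
Both must hold, so s* = max(3.89, 4.56) = 4.56. The mid-ability type's constraint binds.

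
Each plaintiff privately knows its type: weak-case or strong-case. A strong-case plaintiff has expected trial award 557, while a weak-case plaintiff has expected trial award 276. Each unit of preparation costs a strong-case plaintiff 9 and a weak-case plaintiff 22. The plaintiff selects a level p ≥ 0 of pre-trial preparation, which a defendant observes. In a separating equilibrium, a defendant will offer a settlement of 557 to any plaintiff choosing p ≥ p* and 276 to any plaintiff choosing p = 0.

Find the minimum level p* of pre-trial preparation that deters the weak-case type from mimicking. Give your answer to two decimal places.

12.77

A weak-case plaintiff choosing p = 0 receives 276.
Imitating at p* instead would pay 557 at cost 22·p*, netting 557 − 22·p*.
Indifference: 276 = 557 − 22·p*, so p* = (557 − 276) / 22 ≈ 12.77.
At p* the weak-case type's incentive constraint just binds; the strong-case type strictly prefers p* since its per-unit cost is lower.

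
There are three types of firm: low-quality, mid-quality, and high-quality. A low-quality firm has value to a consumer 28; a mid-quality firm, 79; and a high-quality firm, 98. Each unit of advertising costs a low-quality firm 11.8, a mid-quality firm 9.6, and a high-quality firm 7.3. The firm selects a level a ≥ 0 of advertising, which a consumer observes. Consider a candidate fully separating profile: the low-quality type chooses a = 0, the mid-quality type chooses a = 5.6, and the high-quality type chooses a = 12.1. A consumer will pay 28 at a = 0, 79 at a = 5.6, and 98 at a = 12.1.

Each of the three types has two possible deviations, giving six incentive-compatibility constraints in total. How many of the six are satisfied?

Mid-quality (own payoff 79 − 9.6×5.6 = 25.24): to a=0 gives 28 → profitable ✗; to a=12.1 gives 98 − 9.6×12.1 = -18.16 → no gain ✓.
Low-quality (own payoff 28): to a=5.6 gives 79 − 11.8×5.6 = 12.92 → no gain ✓; to a=12.1 gives 98 − 11.8×12.1 = -44.78 → no gain ✓.
High-quality (own payoff 98 − 7.3×12.1 = 9.67): to a=0 gives 28 → profitable ✗; to a=5.6 gives 79 − 7.3×5.6 = 38.12 → profitable ✗.
3 of the 6 constraints hold; not an equilibrium.

3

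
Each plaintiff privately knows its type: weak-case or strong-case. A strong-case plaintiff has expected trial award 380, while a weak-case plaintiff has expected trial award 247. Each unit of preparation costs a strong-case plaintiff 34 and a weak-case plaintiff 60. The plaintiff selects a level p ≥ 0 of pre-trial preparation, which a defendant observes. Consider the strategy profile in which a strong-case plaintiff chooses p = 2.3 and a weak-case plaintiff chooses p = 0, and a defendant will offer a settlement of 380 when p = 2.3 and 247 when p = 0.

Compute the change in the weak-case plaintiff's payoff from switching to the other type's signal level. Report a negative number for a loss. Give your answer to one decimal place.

-5.0

Playing p = 0 the weak-case plaintiff receives 247.
Deviating to p = 2.3 brings payment 380 at cost 60 × 2.3 = 138, netting 242.
Gain from deviating: 242 − 247 = -5.0.
The gain is negative, so the weak-case type's incentive-compatibility constraint is satisfied.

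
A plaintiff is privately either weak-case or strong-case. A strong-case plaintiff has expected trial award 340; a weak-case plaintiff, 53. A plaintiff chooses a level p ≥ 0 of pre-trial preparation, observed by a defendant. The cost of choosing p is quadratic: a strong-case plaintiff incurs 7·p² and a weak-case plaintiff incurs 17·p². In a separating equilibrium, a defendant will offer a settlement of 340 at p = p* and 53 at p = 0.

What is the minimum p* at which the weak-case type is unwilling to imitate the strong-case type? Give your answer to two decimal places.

4.11

The weak-case type at p = 0 receives 53; imitating at p* yields 340 − 17·p*².
Indifference: 53 = 340 − 17·p*², so p*² = (340 − 53) / 17 ≈ 16.8824.
p* = √16.8824 ≈ 4.11.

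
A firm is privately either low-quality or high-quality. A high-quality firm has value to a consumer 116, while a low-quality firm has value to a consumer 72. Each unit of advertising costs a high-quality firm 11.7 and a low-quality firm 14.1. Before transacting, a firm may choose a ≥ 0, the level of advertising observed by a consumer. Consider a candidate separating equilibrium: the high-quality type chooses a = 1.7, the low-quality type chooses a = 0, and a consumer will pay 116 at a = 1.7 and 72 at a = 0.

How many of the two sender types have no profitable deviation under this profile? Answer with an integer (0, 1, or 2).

1

High-quality type: signal → 116 − 11.7 × 1.7 = 96.11; deviate to 0 → 72. IC holds (96.11 ≥ 72).
Low-quality type: stay at 0 → 72; mimic → 116 − 14.1 × 1.7 = 92.03. IC fails (72 < 92.03).
1 of 2 constraints hold, so this profile is not an equilibrium.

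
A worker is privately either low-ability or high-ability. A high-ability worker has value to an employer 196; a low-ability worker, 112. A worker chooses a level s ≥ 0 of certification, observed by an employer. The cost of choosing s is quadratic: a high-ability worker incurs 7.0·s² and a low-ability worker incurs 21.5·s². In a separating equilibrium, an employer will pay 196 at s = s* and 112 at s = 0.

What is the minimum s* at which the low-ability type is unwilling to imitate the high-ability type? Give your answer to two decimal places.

The low-ability type at s = 0 receives 112; imitating at s* yields 196 − 21.5·s*².
Indifference: 112 = 196 − 21.5·s*², so s*² = (196 − 112) / 21.5 ≈ 3.9070.
s* = √3.9070 ≈ 1.98.

1.98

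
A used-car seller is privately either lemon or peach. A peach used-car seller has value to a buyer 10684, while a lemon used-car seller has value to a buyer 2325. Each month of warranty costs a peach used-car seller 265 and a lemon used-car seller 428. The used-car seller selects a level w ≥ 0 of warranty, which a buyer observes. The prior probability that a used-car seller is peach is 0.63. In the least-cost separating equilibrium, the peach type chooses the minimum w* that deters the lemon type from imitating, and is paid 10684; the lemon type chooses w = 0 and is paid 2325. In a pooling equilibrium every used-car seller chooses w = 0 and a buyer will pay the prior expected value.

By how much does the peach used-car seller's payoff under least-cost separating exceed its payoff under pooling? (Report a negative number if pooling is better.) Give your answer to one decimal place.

-2082.7

Least-cost separating signal: w* solves 2325 = 10684 − 428·w*, so w* = (10684 − 2325)/428 ≈ 19.5304.
Peach type's separating payoff: 10684 − 265 × w* = 10684 − 265 × (10684 − 2325)/428 = 10684 − 2215135/428 ≈ 5508.451.
Pooling payoff: 0.63 × 10684 + 0.37 × 2325 = 7591.17.
Difference: 5508.451 − 7591.17 = -2082.719, i.e. -2082.7 to one decimal place.
The peach type would prefer the pooling outcome.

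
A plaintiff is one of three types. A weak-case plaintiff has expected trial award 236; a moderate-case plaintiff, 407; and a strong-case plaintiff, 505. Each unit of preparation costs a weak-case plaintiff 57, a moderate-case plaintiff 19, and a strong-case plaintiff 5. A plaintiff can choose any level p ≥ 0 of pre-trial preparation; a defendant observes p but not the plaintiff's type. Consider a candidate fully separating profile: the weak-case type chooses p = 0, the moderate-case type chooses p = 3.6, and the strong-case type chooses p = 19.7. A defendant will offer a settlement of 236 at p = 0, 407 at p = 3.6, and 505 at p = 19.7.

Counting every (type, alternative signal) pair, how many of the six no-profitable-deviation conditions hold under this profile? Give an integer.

6

Moderate-case (own payoff 407 − 19×3.6 = 338.6): to p=0 gives 236 → no gain ✓; to p=19.7 gives 505 − 19×19.7 = 130.7 → no gain ✓.
Strong-case (own payoff 505 − 5×19.7 = 406.5): to p=0 gives 236 → no gain ✓; to p=3.6 gives 407 − 5×3.6 = 389 → no gain ✓.
Weak-case (own payoff 236): to p=3.6 gives 407 − 57×3.6 = 201.8 → no gain ✓; to p=19.7 gives 505 − 57×19.7 = -617.9 → no gain ✓.
6 of the 6 constraints hold; this profile is a separating equilibrium.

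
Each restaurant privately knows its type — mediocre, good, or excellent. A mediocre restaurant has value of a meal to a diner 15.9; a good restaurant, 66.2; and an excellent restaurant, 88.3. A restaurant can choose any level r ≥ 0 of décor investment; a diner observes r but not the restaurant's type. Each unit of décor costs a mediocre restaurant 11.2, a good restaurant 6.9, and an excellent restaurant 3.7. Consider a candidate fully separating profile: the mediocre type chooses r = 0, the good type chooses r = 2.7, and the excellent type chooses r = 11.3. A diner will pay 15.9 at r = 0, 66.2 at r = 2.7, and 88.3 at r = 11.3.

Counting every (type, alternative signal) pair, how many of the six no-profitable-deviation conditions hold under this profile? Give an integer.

4

Good (own payoff 66.2 − 6.9×2.7 = 47.57): to r=0 gives 15.9 → no gain ✓; to r=11.3 gives 88.3 − 6.9×11.3 = 10.33 → no gain ✓.
Mediocre (own payoff 15.9): to r=2.7 gives 66.2 − 11.2×2.7 = 35.96 → profitable ✗; to r=11.3 gives 88.3 − 11.2×11.3 = -38.26 → no gain ✓.
Excellent (own payoff 88.3 − 3.7×11.3 = 46.49): to r=0 gives 15.9 → no gain ✓; to r=2.7 gives 66.2 − 3.7×2.7 = 56.21 → profitable ✗.
4 of the 6 constraints hold; not an equilibrium.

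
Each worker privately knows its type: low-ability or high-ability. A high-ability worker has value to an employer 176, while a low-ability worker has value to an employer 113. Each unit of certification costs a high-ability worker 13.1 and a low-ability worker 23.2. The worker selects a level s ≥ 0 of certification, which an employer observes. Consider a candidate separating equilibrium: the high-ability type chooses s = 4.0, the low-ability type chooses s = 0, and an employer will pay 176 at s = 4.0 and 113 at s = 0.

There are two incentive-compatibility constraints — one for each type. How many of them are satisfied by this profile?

High-ability type: signal → 176 − 13.1 × 4.0 = 123.6; deviate to 0 → 113. IC holds (123.6 ≥ 113).
Low-ability type: stay at 0 → 113; mimic → 176 − 23.2 × 4.0 = 83.2. IC holds (113 ≥ 83.2).
2 of 2 constraints hold, so this is a separating equilibrium.

2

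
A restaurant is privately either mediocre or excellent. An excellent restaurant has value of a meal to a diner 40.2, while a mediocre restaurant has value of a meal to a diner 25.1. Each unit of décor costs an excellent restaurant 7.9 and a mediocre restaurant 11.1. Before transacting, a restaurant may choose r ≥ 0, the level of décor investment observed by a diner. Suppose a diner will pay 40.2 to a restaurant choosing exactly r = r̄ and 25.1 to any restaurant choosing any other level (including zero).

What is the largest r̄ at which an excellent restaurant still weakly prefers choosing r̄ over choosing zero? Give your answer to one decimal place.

Choosing r̄ yields the excellent type 40.2 − 7.9·r̄; choosing zero yields 25.1.
The excellent type is indifferent at 40.2 − 7.9·r̄ = 25.1, i.e. r̄ = (40.2 − 25.1) / 7.9 ≈ 1.9.
For any r̄ above 1.9 the excellent type would rather pool at zero, so separation collapses.

1.9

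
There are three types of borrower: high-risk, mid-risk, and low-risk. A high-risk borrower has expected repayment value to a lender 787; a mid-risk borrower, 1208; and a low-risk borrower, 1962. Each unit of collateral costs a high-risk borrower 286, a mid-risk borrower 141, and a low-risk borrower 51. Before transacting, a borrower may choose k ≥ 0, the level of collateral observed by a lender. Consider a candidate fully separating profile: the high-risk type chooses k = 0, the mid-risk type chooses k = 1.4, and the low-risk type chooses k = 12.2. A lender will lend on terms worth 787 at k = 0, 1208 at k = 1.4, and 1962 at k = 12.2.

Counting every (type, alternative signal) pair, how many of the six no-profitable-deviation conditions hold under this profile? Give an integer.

5

Mid-risk (own payoff 1208 − 141×1.4 = 1010.6): to k=0 gives 787 → no gain ✓; to k=12.2 gives 1962 − 141×12.2 = 241.8 → no gain ✓.
High-risk (own payoff 787): to k=1.4 gives 1208 − 286×1.4 = 807.6 → profitable ✗; to k=12.2 gives 1962 − 286×12.2 = -1527.2 → no gain ✓.
Low-risk (own payoff 1962 − 51×12.2 = 1339.8): to k=0 gives 787 → no gain ✓; to k=1.4 gives 1208 − 51×1.4 = 1136.6 → no gain ✓.
5 of the 6 constraints hold; not an equilibrium.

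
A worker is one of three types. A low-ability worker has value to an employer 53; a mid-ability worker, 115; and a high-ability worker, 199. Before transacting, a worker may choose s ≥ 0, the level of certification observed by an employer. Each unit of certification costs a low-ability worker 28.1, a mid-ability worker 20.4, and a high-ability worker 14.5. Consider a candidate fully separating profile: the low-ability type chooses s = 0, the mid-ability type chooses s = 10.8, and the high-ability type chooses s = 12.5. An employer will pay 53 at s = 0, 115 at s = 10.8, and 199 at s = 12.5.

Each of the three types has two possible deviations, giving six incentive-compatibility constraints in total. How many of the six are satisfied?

3

Mid-ability (own payoff 115 − 20.4×10.8 = -105.32): to s=0 gives 53 → profitable ✗; to s=12.5 gives 199 − 20.4×12.5 = -56 → profitable ✗.
High-ability (own payoff 199 − 14.5×12.5 = 17.75): to s=0 gives 53 → profitable ✗; to s=10.8 gives 115 − 14.5×10.8 = -41.6 → no gain ✓.
Low-ability (own payoff 53): to s=10.8 gives 115 − 28.1×10.8 = -188.48 → no gain ✓; to s=12.5 gives 199 − 28.1×12.5 = -152.25 → no gain ✓.
3 of the 6 constraints hold; not an equilibrium.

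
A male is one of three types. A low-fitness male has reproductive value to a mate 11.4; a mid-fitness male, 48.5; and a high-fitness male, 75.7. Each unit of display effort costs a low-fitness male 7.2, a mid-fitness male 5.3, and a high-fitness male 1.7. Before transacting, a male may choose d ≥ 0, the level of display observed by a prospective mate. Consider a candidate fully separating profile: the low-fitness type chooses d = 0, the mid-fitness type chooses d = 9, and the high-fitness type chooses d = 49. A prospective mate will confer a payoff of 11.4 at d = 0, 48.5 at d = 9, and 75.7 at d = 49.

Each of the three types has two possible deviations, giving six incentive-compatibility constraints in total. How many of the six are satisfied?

3

Low-fitness (own payoff 11.4): to d=9 gives 48.5 − 7.2×9 = -16.3 → no gain ✓; to d=49 gives 75.7 − 7.2×49 = -277.1 → no gain ✓.
Mid-fitness (own payoff 48.5 − 5.3×9 = 0.8): to d=0 gives 11.4 → profitable ✗; to d=49 gives 75.7 − 5.3×49 = -184 → no gain ✓.
High-fitness (own payoff 75.7 − 1.7×49 = -7.6): to d=0 gives 11.4 → profitable ✗; to d=9 gives 48.5 − 1.7×9 = 33.2 → profitable ✗.
3 of the 6 constraints hold; not an equilibrium.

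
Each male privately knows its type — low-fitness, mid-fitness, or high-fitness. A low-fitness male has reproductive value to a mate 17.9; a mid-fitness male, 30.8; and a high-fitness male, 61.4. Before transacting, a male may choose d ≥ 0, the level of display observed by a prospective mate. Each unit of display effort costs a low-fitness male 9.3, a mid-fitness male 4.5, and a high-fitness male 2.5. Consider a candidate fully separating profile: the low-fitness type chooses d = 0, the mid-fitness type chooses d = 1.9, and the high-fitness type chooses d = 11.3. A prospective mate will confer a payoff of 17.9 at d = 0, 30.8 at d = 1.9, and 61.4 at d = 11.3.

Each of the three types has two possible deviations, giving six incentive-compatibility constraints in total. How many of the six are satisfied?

High-fitness (own payoff 61.4 − 2.5×11.3 = 33.15): to d=0 gives 17.9 → no gain ✓; to d=1.9 gives 30.8 − 2.5×1.9 = 26.05 → no gain ✓.
Low-fitness (own payoff 17.9): to d=1.9 gives 30.8 − 9.3×1.9 = 13.13 → no gain ✓; to d=11.3 gives 61.4 − 9.3×11.3 = -43.69 → no gain ✓.
Mid-fitness (own payoff 30.8 − 4.5×1.9 = 22.25): to d=0 gives 17.9 → no gain ✓; to d=11.3 gives 61.4 − 4.5×11.3 = 10.55 → no gain ✓.
6 of the 6 constraints hold; this profile is a separating equilibrium.

6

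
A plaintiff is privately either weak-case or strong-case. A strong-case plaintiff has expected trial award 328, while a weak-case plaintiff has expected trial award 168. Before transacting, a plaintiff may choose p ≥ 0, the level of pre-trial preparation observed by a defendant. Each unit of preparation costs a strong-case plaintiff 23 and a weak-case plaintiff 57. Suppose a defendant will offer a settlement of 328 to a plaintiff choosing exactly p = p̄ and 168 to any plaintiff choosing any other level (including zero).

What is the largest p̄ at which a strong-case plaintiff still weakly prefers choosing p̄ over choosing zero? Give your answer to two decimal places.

Choosing p̄ yields the strong-case type 328 − 23·p̄; choosing zero yields 168.
The strong-case type is indifferent at 328 − 23·p̄ = 168, i.e. p̄ = (328 − 168) / 23 ≈ 6.96.
For any p̄ above 6.96 the strong-case type would rather pool at zero, so separation collapses.

6.96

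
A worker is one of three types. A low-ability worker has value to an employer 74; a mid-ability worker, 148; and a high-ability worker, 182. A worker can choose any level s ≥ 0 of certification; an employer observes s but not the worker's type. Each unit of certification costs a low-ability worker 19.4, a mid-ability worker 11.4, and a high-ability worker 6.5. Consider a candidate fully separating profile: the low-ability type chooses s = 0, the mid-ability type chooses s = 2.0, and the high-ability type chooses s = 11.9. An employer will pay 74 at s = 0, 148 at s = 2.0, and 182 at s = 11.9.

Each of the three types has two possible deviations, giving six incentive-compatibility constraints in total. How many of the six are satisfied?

Mid-ability (own payoff 148 − 11.4×2.0 = 125.2): to s=0 gives 74 → no gain ✓; to s=11.9 gives 182 − 11.4×11.9 = 46.34 → no gain ✓.
High-ability (own payoff 182 − 6.5×11.9 = 104.65): to s=0 gives 74 → no gain ✓; to s=2.0 gives 148 − 6.5×2.0 = 135 → profitable ✗.
Low-ability (own payoff 74): to s=2.0 gives 148 − 19.4×2.0 = 109.2 → profitable ✗; to s=11.9 gives 182 − 19.4×11.9 = -48.86 → no gain ✓.
4 of the 6 constraints hold; not an equilibrium.

4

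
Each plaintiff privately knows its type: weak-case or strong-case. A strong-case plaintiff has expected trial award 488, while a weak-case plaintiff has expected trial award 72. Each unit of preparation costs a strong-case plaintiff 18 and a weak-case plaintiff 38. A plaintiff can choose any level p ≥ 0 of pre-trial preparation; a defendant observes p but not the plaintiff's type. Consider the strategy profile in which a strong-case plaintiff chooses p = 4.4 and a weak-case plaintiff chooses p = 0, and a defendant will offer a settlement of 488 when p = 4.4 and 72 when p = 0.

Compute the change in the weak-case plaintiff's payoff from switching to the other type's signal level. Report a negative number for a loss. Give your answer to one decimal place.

248.8

Playing p = 0 the weak-case plaintiff receives 72.
Deviating to p = 4.4 brings payment 488 at cost 38 × 4.4 = 167.2, netting 320.8.
Gain from deviating: 320.8 − 72 = 248.8.
The gain is positive, so the weak-case type's incentive-compatibility constraint is violated — this profile is not a separating equilibrium.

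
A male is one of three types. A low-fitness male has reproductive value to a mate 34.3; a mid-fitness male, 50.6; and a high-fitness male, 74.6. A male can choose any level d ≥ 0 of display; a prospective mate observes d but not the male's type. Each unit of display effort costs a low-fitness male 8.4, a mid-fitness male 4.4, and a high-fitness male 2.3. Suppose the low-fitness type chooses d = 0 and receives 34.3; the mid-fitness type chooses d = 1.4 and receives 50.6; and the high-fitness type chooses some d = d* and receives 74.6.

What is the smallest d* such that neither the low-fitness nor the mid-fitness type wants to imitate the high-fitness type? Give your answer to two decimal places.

6.85

Mid-fitness type (on-path payoff 50.6 − 4.4×1.4 = 44.44) won't mimic when 44.44 ≥ 74.6 − 4.4·d*, i.e. d* ≥ 6.85.
Low-fitness type (on-path payoff 34.3) won't mimic when 34.3 ≥ 74.6 − 8.4·d*, i.e. d* ≥ 4.80.
Both must hold, so d* = max(4.80, 6.85) = 6.85. The mid-fitness type's constraint binds.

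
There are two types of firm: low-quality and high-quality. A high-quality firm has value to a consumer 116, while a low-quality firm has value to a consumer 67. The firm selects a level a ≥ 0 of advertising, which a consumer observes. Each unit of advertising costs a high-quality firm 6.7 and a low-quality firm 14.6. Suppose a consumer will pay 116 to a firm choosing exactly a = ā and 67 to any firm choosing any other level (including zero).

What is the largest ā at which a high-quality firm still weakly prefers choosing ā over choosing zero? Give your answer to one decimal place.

Choosing ā yields the high-quality type 116 − 6.7·ā; choosing zero yields 67.
The high-quality type is indifferent at 116 − 6.7·ā = 67, i.e. ā = (116 − 67) / 6.7 ≈ 7.3.
For any ā above 7.3 the high-quality type would rather pool at zero, so separation collapses.

7.3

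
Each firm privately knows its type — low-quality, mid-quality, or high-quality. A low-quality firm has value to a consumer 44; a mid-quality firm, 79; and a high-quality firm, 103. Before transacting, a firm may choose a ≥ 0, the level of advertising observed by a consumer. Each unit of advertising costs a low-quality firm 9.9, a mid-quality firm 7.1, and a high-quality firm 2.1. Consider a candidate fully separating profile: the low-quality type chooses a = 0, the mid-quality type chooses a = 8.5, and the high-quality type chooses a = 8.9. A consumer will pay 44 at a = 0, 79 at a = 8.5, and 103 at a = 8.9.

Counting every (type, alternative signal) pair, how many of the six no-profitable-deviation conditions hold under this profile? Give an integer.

4

High-quality (own payoff 103 − 2.1×8.9 = 84.31): to a=0 gives 44 → no gain ✓; to a=8.5 gives 79 − 2.1×8.5 = 61.15 → no gain ✓.
Mid-quality (own payoff 79 − 7.1×8.5 = 18.65): to a=0 gives 44 → profitable ✗; to a=8.9 gives 103 − 7.1×8.9 = 39.81 → profitable ✗.
Low-quality (own payoff 44): to a=8.5 gives 79 − 9.9×8.5 = -5.15 → no gain ✓; to a=8.9 gives 103 − 9.9×8.9 = 14.89 → no gain ✓.
4 of the 6 constraints hold; not an equilibrium.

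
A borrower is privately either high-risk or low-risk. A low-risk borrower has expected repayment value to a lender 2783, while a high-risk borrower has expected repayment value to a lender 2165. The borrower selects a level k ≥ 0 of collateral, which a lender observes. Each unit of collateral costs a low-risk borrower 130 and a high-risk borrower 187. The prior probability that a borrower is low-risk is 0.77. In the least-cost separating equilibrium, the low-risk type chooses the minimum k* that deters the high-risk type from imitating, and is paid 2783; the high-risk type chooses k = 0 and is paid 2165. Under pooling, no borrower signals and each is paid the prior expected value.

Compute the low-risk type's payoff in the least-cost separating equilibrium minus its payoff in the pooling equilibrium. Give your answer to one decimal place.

Least-cost separating signal: k* solves 2165 = 2783 − 187·k*, so k* = (2783 − 2165)/187 ≈ 3.3048.
Low-risk type's separating payoff: 2783 − 130 × k* = 2783 − 130 × (2783 − 2165)/187 = 2783 − 80340/187 ≈ 2353.374.
Pooling payoff: 0.77 × 2783 + 0.23 × 2165 = 2640.86.
Difference: 2353.374 − 2640.86 = -287.486, i.e. -287.5 to one decimal place.
The low-risk type would prefer the pooling outcome.

-287.5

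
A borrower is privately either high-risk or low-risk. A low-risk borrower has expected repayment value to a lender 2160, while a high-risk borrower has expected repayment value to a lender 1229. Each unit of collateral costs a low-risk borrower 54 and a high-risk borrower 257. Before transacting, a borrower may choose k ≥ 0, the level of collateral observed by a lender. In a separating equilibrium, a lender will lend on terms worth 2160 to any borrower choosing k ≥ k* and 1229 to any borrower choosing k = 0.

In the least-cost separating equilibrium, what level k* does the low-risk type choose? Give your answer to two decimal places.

3.62

A high-risk borrower choosing k = 0 receives 1229.
Imitating at k* instead would pay 2160 at cost 257·k*, netting 2160 − 257·k*.
Indifference: 1229 = 2160 − 257·k*, so k* = (2160 − 1229) / 257 ≈ 3.62.
At k* the high-risk type's incentive constraint just binds; the low-risk type strictly prefers k* since its per-unit cost is lower.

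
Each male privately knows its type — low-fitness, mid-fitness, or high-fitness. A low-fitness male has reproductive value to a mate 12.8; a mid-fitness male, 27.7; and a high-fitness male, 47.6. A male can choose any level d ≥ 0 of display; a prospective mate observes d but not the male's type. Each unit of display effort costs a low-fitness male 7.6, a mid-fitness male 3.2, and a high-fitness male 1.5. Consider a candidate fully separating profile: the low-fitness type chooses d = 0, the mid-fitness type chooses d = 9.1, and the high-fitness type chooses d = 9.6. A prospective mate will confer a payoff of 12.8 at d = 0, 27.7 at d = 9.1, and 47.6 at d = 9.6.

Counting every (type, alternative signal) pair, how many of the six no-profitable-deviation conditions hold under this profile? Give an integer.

Low-fitness (own payoff 12.8): to d=9.1 gives 27.7 − 7.6×9.1 = -41.46 → no gain ✓; to d=9.6 gives 47.6 − 7.6×9.6 = -25.36 → no gain ✓.
Mid-fitness (own payoff 27.7 − 3.2×9.1 = -1.42): to d=0 gives 12.8 → profitable ✗; to d=9.6 gives 47.6 − 3.2×9.6 = 16.88 → profitable ✗.
High-fitness (own payoff 47.6 − 1.5×9.6 = 33.2): to d=0 gives 12.8 → no gain ✓; to d=9.1 gives 27.7 − 1.5×9.1 = 14.05 → no gain ✓.
4 of the 6 constraints hold; not an equilibrium.

4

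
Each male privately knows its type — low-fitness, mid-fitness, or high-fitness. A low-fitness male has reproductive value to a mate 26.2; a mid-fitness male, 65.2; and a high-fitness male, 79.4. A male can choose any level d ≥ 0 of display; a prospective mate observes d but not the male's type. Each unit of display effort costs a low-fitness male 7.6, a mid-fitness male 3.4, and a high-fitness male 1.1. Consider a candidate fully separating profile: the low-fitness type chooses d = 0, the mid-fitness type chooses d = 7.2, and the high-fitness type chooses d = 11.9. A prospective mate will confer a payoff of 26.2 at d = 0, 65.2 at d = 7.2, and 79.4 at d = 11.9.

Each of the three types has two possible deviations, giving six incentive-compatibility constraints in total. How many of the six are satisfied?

6

Low-fitness (own payoff 26.2): to d=7.2 gives 65.2 − 7.6×7.2 = 10.48 → no gain ✓; to d=11.9 gives 79.4 − 7.6×11.9 = -11.04 → no gain ✓.
Mid-fitness (own payoff 65.2 − 3.4×7.2 = 40.72): to d=0 gives 26.2 → no gain ✓; to d=11.9 gives 79.4 − 3.4×11.9 = 38.94 → no gain ✓.
High-fitness (own payoff 79.4 − 1.1×11.9 = 66.31): to d=0 gives 26.2 → no gain ✓; to d=7.2 gives 65.2 − 1.1×7.2 = 57.28 → no gain ✓.
6 of the 6 constraints hold; this profile is a separating equilibrium.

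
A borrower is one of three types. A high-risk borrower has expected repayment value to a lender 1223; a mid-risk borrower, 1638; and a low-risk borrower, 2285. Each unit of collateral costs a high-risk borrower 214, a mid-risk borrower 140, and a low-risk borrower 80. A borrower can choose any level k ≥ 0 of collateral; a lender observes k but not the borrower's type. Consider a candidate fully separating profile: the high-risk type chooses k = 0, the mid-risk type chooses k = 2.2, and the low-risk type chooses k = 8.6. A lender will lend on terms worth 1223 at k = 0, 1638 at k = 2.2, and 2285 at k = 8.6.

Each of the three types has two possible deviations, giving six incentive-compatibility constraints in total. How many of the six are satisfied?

6

Mid-risk (own payoff 1638 − 140×2.2 = 1330): to k=0 gives 1223 → no gain ✓; to k=8.6 gives 2285 − 140×8.6 = 1081 → no gain ✓.
Low-risk (own payoff 2285 − 80×8.6 = 1597): to k=0 gives 1223 → no gain ✓; to k=2.2 gives 1638 − 80×2.2 = 1462 → no gain ✓.
High-risk (own payoff 1223): to k=2.2 gives 1638 − 214×2.2 = 1167.2 → no gain ✓; to k=8.6 gives 2285 − 214×8.6 = 444.6 → no gain ✓.
6 of the 6 constraints hold; this profile is a separating equilibrium.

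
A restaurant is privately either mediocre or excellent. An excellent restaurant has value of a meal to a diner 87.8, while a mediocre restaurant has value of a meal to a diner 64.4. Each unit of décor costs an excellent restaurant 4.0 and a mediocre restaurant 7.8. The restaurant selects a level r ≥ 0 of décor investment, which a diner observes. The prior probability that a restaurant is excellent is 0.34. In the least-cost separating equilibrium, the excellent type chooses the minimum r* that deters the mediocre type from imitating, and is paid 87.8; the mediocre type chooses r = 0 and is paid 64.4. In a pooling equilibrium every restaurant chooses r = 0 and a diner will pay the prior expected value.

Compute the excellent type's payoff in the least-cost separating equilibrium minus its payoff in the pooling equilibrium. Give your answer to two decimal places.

3.44

Least-cost separating signal: r* solves 64.4 = 87.8 − 7.8·r*, so r* = (87.8 − 64.4)/7.8 = 3.
Excellent type's separating payoff: 87.8 − 4.0 × r* = 87.8 − 4.0 × (87.8 − 64.4)/7.8 = 87.8 − 93.6/7.8 = 75.8.
Pooling payoff: 0.34 × 87.8 + 0.66 × 64.4 = 72.356.
Difference: 75.8 − 72.356 = 3.444, i.e. 3.44 to two decimal places.
The excellent type prefers to separate.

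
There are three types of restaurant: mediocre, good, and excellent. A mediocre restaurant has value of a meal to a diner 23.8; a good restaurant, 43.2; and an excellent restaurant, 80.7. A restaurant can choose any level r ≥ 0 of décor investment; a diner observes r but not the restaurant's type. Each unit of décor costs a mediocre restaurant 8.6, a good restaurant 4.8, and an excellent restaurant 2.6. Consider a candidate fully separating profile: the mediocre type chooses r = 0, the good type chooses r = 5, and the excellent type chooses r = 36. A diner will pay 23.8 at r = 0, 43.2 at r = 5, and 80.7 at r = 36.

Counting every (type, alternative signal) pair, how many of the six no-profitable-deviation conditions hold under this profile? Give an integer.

Excellent (own payoff 80.7 − 2.6×36 = -12.9): to r=0 gives 23.8 → profitable ✗; to r=5 gives 43.2 − 2.6×5 = 30.2 → profitable ✗.
Good (own payoff 43.2 − 4.8×5 = 19.2): to r=0 gives 23.8 → profitable ✗; to r=36 gives 80.7 − 4.8×36 = -92.1 → no gain ✓.
Mediocre (own payoff 23.8): to r=5 gives 43.2 − 8.6×5 = 0.2 → no gain ✓; to r=36 gives 80.7 − 8.6×36 = -228.9 → no gain ✓.
3 of the 6 constraints hold; not an equilibrium.

3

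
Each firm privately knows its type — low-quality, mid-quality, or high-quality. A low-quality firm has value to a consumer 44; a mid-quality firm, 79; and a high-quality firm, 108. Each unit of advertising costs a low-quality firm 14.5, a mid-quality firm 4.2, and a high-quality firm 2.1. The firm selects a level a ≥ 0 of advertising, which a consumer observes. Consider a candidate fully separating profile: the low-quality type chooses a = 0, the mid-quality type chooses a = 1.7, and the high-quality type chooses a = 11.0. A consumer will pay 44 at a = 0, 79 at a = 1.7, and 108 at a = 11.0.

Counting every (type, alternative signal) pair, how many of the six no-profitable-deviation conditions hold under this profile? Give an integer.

5

Mid-quality (own payoff 79 − 4.2×1.7 = 71.86): to a=0 gives 44 → no gain ✓; to a=11.0 gives 108 − 4.2×11.0 = 61.8 → no gain ✓.
Low-quality (own payoff 44): to a=1.7 gives 79 − 14.5×1.7 = 54.35 → profitable ✗; to a=11.0 gives 108 − 14.5×11.0 = -51.5 → no gain ✓.
High-quality (own payoff 108 − 2.1×11.0 = 84.9): to a=0 gives 44 → no gain ✓; to a=1.7 gives 79 − 2.1×1.7 = 75.43 → no gain ✓.
5 of the 6 constraints hold; not an equilibrium.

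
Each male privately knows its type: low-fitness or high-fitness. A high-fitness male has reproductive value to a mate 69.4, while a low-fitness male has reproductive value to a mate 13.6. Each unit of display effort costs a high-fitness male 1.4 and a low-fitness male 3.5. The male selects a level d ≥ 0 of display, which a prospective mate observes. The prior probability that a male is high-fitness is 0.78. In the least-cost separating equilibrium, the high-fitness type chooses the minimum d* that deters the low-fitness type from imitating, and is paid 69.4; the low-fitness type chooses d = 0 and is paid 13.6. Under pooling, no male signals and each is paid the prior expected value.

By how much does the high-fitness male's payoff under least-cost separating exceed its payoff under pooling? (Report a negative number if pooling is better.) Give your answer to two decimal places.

-10.04

Least-cost separating signal: d* solves 13.6 = 69.4 − 3.5·d*, so d* = (69.4 − 13.6)/3.5 ≈ 15.9429.
High-fitness type's separating payoff: 69.4 − 1.4 × d* = 69.4 − 1.4 × (69.4 − 13.6)/3.5 = 69.4 − 78.12/3.5 = 47.08.
Pooling payoff: 0.78 × 69.4 + 0.22 × 13.6 = 57.124.
Difference: 47.08 − 57.124 = -10.044, i.e. -10.04 to two decimal places.
The high-fitness type would prefer the pooling outcome.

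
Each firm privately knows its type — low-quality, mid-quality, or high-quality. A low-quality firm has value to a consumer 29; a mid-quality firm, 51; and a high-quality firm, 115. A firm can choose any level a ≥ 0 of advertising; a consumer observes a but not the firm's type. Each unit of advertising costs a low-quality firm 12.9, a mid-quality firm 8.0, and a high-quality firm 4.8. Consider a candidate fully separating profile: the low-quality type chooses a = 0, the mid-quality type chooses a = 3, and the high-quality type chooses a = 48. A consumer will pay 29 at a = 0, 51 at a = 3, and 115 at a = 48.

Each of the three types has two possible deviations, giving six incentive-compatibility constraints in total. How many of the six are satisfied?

High-quality (own payoff 115 − 4.8×48 = -115.4): to a=0 gives 29 → profitable ✗; to a=3 gives 51 − 4.8×3 = 36.6 → profitable ✗.
Low-quality (own payoff 29): to a=3 gives 51 − 12.9×3 = 12.3 → no gain ✓; to a=48 gives 115 − 12.9×48 = -504.2 → no gain ✓.
Mid-quality (own payoff 51 − 8.0×3 = 27): to a=0 gives 29 → profitable ✗; to a=48 gives 115 − 8.0×48 = -269 → no gain ✓.
3 of the 6 constraints hold; not an equilibrium.

3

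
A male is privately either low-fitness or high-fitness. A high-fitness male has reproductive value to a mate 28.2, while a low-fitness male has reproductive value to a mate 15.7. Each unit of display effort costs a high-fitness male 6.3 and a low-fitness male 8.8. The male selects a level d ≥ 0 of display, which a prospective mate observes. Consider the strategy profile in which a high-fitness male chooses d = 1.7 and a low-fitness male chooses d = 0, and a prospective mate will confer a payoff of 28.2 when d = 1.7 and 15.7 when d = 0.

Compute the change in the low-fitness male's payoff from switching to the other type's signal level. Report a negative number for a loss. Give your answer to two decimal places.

Playing d = 0 the low-fitness male receives 15.7.
Deviating to d = 1.7 brings payment 28.2 at cost 8.8 × 1.7 = 14.96, netting 13.24.
Gain from deviating: 13.24 − 15.7 = -2.46.
The gain is negative, so the low-fitness type's incentive-compatibility constraint is satisfied.

-2.46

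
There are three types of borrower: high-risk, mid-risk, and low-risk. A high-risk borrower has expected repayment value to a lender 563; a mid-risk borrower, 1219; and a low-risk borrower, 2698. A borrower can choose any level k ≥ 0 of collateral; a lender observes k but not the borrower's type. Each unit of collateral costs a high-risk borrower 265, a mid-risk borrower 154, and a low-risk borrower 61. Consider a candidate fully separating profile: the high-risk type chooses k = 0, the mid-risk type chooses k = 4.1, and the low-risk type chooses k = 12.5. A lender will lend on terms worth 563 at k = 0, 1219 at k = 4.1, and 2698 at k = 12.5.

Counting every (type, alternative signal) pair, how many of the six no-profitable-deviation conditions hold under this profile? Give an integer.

5

High-risk (own payoff 563): to k=4.1 gives 1219 − 265×4.1 = 132.5 → no gain ✓; to k=12.5 gives 2698 − 265×12.5 = -614.5 → no gain ✓.
Low-risk (own payoff 2698 − 61×12.5 = 1935.5): to k=0 gives 563 → no gain ✓; to k=4.1 gives 1219 − 61×4.1 = 968.9 → no gain ✓.
Mid-risk (own payoff 1219 − 154×4.1 = 587.6): to k=0 gives 563 → no gain ✓; to k=12.5 gives 2698 − 154×12.5 = 773 → profitable ✗.
5 of the 6 constraints hold; not an equilibrium.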